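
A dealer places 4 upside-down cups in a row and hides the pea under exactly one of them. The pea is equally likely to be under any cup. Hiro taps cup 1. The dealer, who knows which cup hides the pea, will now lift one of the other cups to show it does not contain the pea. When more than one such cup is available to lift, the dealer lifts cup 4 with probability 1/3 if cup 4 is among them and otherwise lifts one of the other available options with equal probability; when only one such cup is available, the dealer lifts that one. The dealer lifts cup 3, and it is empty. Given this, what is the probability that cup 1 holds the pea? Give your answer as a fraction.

2/9

Consider each possible location of the pea in turn.
If it is under cup 1 (prior 1/4): cup 4 is available but not opened; cup 3 gets probability (1 − 1/3)/2 = 1/3; weight (1/4)·(1/3) = 1/12.
If it is under cup 2 (prior 1/4): cup 4 is available but not opened, probability 2/3; weight (1/4)·(2/3) = 1/6.
If it is under cup 3 (prior 1/4): the dealer opened cup 3, so this case is ruled out; weight (1/4)·0 = 0.
If it is under cup 4 (prior 1/4): cup 4 holds the prize so is unavailable; the dealer chooses uniformly among the 2 others, probability 1/2; weight (1/4)·(1/2) = 1/8.
The weights sum to 3/8.
So P(the pea under cup 1 | the dealer opened cup 3) = (1/12) / (3/8) = 2/9.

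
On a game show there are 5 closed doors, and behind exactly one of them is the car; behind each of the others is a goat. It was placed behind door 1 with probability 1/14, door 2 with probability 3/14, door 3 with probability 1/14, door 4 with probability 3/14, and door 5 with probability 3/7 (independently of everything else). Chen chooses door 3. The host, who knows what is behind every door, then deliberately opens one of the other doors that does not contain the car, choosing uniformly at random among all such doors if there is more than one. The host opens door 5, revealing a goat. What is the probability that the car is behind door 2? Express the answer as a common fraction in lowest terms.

Consider each possible location of the car in turn.
If it is behind door 1 (prior 1/14): the host has 3 equally likely choices, so probability 1/3; weight (1/14)·(1/3) = 1/42.
If it is behind either of doors 2 and 4 (prior 3/14 each): the host has 3 equally likely choices, so probability 1/3; weight (3/14)·(1/3) = 1/14 each.
If it is behind door 3 (prior 1/14): the host has 4 equally likely choices, so probability 1/4; weight (1/14)·(1/4) = 1/56.
If it is behind door 5 (prior 3/7): the host opened door 5, so this case is ruled out; weight (3/7)·0 = 0.
The weights sum to 31/168.
So P(the car behind door 2 | the host opened door 5) = (1/14) / (31/168) = 12/31.

12/31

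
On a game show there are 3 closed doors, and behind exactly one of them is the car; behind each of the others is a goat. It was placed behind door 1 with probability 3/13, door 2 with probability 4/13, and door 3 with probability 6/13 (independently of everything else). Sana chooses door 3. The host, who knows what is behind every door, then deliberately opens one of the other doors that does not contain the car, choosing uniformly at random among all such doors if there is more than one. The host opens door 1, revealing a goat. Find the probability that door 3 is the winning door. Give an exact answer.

Consider each possible location of the car in turn.
If it is behind door 1 (prior 3/13): the host opened door 1, so this case is ruled out; weight (3/13)·0 = 0.
If it is behind door 2 (prior 4/13): the host has no choice, probability 1; weight (4/13)·1 = 4/13.
If it is behind door 3 (prior 6/13): the host has 2 equally likely choices, so probability 1/2; weight (6/13)·(1/2) = 3/13.
The weights sum to 7/13.
So P(the car behind door 3 | the host opened door 1) = (3/13) / (7/13) = 3/7.

3/7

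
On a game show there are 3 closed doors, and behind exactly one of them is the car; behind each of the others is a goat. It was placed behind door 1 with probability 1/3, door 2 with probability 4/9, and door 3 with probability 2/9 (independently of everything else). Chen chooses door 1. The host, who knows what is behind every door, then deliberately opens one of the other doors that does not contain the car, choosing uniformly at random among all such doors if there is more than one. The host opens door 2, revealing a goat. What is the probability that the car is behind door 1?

Apply Bayes' rule, conditioning on where the car actually is.
If it is behind door 1 (prior 1/3): the host has 2 equally likely choices, so probability 1/2; weight (1/3)·(1/2) = 1/6.
If it is behind door 2 (prior 4/9): the host opened door 2, so this case is ruled out; weight (4/9)·0 = 0.
If it is behind door 3 (prior 2/9): the host has no choice, probability 1; weight (2/9)·1 = 2/9.
The weights sum to 7/18.
So P(the car behind door 1 | the host opened door 2) = (1/6) / (7/18) = 3/7.

3/7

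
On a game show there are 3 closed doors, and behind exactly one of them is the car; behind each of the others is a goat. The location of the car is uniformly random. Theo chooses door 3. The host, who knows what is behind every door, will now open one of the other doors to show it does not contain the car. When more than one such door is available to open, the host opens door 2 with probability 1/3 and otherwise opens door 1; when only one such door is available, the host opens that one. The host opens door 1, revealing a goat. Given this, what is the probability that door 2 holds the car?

3/5

Consider each possible location of the car in turn.
If it is behind door 1 (prior 1/3): the host opened door 1, so this case is ruled out; weight (1/3)·0 = 0.
If it is behind door 2 (prior 1/3): only door 1 is available, probability 1; weight (1/3)·1 = 1/3.
If it is behind door 3 (prior 1/3): door 2 is available but not opened, probability 2/3; weight (1/3)·(2/3) = 2/9.
The weights sum to 5/9.
So P(the car behind door 2 | the host opened door 1) = (1/3) / (5/9) = 3/5.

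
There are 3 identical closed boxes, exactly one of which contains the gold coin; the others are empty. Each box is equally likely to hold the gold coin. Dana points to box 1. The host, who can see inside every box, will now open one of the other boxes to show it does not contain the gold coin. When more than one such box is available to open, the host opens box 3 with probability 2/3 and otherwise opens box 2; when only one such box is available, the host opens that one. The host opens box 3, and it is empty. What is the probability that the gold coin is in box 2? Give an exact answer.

3/5

Condition on the true location of the gold coin.
If it is in box 1 (prior 1/3): box 3 is available, opened with probability 2/3; weight (1/3)·(2/3) = 2/9.
If it is in box 2 (prior 1/3): only box 3 is available, probability 1; weight (1/3)·1 = 1/3.
If it is in box 3 (prior 1/3): the host opened box 3, so this case is ruled out; weight (1/3)·0 = 0.
The weights sum to 5/9.
So P(the gold coin in box 2 | the host opened box 3) = (1/3) / (5/9) = 3/5.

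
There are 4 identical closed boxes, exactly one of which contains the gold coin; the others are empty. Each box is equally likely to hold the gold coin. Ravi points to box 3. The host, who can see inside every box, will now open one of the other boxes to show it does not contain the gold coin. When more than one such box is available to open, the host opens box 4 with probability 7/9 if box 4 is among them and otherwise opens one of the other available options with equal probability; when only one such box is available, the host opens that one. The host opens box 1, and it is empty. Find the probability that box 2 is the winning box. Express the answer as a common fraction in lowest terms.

Condition on the true location of the gold coin.
If it is in box 1 (prior 1/4): the host opened box 1, so this case is ruled out; weight (1/4)·0 = 0.
If it is in box 2 (prior 1/4): box 4 is available but not opened, probability 2/9; weight (1/4)·(2/9) = 1/18.
If it is in box 3 (prior 1/4): box 4 is available but not opened; box 1 gets probability (1 − 7/9)/2 = 1/9; weight (1/4)·(1/9) = 1/36.
If it is in box 4 (prior 1/4): box 4 holds the prize so is unavailable; the host chooses uniformly among the 2 others, probability 1/2; weight (1/4)·(1/2) = 1/8.
The weights sum to 5/24.
So P(the gold coin in box 2 | the host opened box 1) = (1/18) / (5/24) = 4/15.

4/15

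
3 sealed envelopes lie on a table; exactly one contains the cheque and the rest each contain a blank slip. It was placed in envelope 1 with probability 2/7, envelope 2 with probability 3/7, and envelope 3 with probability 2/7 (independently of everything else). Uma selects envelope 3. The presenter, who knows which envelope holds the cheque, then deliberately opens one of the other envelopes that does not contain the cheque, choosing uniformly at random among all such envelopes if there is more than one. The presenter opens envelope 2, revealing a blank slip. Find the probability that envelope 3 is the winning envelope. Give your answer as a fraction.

Consider each possible location of the cheque in turn.
If it is in envelope 1 (prior 2/7): the presenter has no choice, probability 1; weight (2/7)·1 = 2/7.
If it is in envelope 2 (prior 3/7): the presenter opened envelope 2, so this case is ruled out; weight (3/7)·0 = 0.
If it is in envelope 3 (prior 2/7): the presenter has 2 equally likely choices, so probability 1/2; weight (2/7)·(1/2) = 1/7.
The weights sum to 3/7.
So P(the cheque in envelope 3 | the presenter opened envelope 2) = (1/7) / (3/7) = 1/3.

1/3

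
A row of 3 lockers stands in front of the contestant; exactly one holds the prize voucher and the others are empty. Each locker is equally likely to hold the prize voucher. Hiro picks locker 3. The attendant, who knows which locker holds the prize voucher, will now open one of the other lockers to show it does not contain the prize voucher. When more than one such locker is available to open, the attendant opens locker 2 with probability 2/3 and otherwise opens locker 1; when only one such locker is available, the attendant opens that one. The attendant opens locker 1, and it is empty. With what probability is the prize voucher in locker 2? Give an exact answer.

3/4

Condition on the true location of the prize voucher.
If it is in locker 1 (prior 1/3): the attendant opened locker 1, so this case is ruled out; weight (1/3)·0 = 0.
If it is in locker 2 (prior 1/3): only locker 1 is available, probability 1; weight (1/3)·1 = 1/3.
If it is in locker 3 (prior 1/3): locker 2 is available but not opened, probability 1/3; weight (1/3)·(1/3) = 1/9.
The weights sum to 4/9.
So P(the prize voucher in locker 2 | the attendant opened locker 1) = (1/3) / (4/9) = 3/4.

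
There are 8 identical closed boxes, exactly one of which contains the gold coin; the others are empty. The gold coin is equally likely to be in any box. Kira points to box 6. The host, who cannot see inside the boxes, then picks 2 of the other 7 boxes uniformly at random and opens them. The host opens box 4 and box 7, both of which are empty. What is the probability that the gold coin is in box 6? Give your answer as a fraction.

1/6

Consider each possible location of the gold coin in turn.
If it is in any of boxes 1, 2, 3, 5, 6, and 8 (prior 1/8 each): the host picks exactly this set with probability 1/21 regardless, and none is the prize; weight (1/8)·(1/21) = 1/168 each.
If it is in either of boxes 4 and 7 (prior 1/8 each): that box was opened and seen not to hold the prize — ruled out; weight (1/8)·0 = 0 each.
The weights sum to 1/28.
So P(the gold coin in box 6 | the host opened box 4 and box 7) = (1/168) / (1/28) = 1/6.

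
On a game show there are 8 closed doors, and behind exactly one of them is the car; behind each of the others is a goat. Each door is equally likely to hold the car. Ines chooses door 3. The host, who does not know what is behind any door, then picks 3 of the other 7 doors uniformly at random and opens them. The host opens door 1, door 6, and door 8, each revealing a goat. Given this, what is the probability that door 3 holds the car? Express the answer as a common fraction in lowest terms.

Apply Bayes' rule, conditioning on where the car actually is.
If it is behind any of doors 1, 6, and 8 (prior 1/8 each): that door was opened and seen not to hold the prize — ruled out; weight (1/8)·0 = 0 each.
If it is behind any of doors 2, 3, 4, 5, and 7 (prior 1/8 each): the host picks exactly this set with probability 1/35 regardless, and none is the prize; weight (1/8)·(1/35) = 1/280 each.
The weights sum to 1/56.
So P(the car behind door 3 | the host opened door 1, door 6, and door 8) = (1/280) / (1/56) = 1/5.

1/5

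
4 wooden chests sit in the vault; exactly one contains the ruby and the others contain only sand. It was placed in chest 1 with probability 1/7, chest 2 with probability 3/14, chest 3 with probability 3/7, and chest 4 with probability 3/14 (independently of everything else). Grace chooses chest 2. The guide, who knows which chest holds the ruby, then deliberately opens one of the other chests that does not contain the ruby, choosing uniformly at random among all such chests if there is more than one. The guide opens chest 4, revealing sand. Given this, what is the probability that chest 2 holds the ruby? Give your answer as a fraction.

Apply Bayes' rule, conditioning on where the ruby actually is.
If it is in chest 1 (prior 1/7): the guide has 2 equally likely choices, so probability 1/2; weight (1/7)·(1/2) = 1/14.
If it is in chest 2 (prior 3/14): the guide has 3 equally likely choices, so probability 1/3; weight (3/14)·(1/3) = 1/14.
If it is in chest 3 (prior 3/7): the guide has 2 equally likely choices, so probability 1/2; weight (3/7)·(1/2) = 3/14.
If it is in chest 4 (prior 3/14): the guide opened chest 4, so this case is ruled out; weight (3/14)·0 = 0.
The weights sum to 5/14.
So P(the ruby in chest 2 | the guide opened chest 4) = (1/14) / (5/14) = 1/5.

1/5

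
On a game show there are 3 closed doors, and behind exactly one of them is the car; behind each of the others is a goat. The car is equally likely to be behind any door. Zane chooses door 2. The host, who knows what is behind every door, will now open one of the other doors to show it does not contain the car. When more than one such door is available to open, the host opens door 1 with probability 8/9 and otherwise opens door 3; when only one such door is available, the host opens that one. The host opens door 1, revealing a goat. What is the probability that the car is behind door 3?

Apply Bayes' rule, conditioning on where the car actually is.
If it is behind door 1 (prior 1/3): the host opened door 1, so this case is ruled out; weight (1/3)·0 = 0.
If it is behind door 2 (prior 1/3): door 1 is available, opened with probability 8/9; weight (1/3)·(8/9) = 8/27.
If it is behind door 3 (prior 1/3): only door 1 is available, probability 1; weight (1/3)·1 = 1/3.
The weights sum to 17/27.
So P(the car behind door 3 | the host opened door 1) = (1/3) / (17/27) = 9/17.

9/17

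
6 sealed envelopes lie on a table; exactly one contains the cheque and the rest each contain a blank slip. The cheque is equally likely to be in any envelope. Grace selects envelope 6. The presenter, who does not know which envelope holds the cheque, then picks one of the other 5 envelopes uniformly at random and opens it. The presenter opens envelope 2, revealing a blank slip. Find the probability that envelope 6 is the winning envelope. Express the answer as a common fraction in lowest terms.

1/5

Condition on the true location of the cheque.
If it is in any of envelopes 1, 3, 4, 5, and 6 (prior 1/6 each): the presenter picks envelope 2 with probability 1/5 regardless, and it is not the prize; weight (1/6)·(1/5) = 1/30 each.
If it is in envelope 2 (prior 1/6): the presenter opened envelope 2, so this case is ruled out; weight (1/6)·0 = 0.
The weights sum to 1/6.
So P(the cheque in envelope 6 | the presenter opened envelope 2) = (1/30) / (1/6) = 1/5.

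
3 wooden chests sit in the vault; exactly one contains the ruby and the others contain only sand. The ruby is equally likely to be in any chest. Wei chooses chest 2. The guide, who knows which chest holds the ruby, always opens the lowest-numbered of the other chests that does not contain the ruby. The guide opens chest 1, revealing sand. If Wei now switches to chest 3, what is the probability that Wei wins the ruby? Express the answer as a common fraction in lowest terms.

1/2

Apply Bayes' rule, conditioning on where the ruby actually is.
If it is in chest 1 (prior 1/3): the guide opened chest 1, so this case is ruled out; weight (1/3)·0 = 0.
If it is in either of chests 2 and 3 (prior 1/3 each): chest 1 is the lowest-numbered option available, probability 1; weight (1/3)·1 = 1/3 each.
The weights sum to 2/3.
So P(the ruby in chest 3 | the guide opened chest 1) = (1/3) / (2/3) = 1/2.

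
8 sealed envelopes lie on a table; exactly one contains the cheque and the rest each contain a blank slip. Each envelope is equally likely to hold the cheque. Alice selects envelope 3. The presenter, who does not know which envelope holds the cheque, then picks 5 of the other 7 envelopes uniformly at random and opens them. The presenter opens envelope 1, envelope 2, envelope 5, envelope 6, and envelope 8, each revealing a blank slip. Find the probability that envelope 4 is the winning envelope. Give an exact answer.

1/3

Because the presenter chose which envelopes to open without knowing where the cheque is, the choice is independent of the prize location. Learning that none of the 5 opened envelopes holds the cheque simply rules out those 5 locations and leaves the remaining 3 envelopes still equally likely by symmetry.
So P(the cheque in envelope 4) = 1/3.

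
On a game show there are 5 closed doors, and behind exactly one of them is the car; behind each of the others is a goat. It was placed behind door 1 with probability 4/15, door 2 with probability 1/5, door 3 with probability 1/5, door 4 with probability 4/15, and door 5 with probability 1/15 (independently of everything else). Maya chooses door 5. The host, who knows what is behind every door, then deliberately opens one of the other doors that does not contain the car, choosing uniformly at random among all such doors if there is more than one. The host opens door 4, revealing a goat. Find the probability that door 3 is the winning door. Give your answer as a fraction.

Condition on the true location of the car.
If it is behind door 1 (prior 4/15): the host has 3 equally likely choices, so probability 1/3; weight (4/15)·(1/3) = 4/45.
If it is behind either of doors 2 and 3 (prior 1/5 each): the host has 3 equally likely choices, so probability 1/3; weight (1/5)·(1/3) = 1/15 each.
If it is behind door 4 (prior 4/15): the host opened door 4, so this case is ruled out; weight (4/15)·0 = 0.
If it is behind door 5 (prior 1/15): the host has 4 equally likely choices, so probability 1/4; weight (1/15)·(1/4) = 1/60.
The weights sum to 43/180.
So P(the car behind door 3 | the host opened door 4) = (1/15) / (43/180) = 12/43.

12/43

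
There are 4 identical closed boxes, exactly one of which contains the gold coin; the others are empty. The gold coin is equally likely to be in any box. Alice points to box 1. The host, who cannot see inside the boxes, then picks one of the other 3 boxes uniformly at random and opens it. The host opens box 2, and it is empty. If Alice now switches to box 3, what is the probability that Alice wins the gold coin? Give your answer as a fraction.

Apply Bayes' rule, conditioning on where the gold coin actually is.
If it is in any of boxes 1, 3, and 4 (prior 1/4 each): the host picks box 2 with probability 1/3 regardless, and it is not the prize; weight (1/4)·(1/3) = 1/12 each.
If it is in box 2 (prior 1/4): the host opened box 2, so this case is ruled out; weight (1/4)·0 = 0.
The weights sum to 1/4.
So P(the gold coin in box 3 | the host opened box 2) = (1/12) / (1/4) = 1/3.

1/3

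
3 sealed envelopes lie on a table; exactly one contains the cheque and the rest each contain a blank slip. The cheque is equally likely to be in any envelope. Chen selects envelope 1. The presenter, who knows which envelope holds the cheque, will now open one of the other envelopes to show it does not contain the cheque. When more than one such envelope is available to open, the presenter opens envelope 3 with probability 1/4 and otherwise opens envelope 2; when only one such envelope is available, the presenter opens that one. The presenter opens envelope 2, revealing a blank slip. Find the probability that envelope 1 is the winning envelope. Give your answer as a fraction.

3/7

Apply Bayes' rule, conditioning on where the cheque actually is.
If it is in envelope 1 (prior 1/3): envelope 3 is available but not opened, probability 3/4; weight (1/3)·(3/4) = 1/4.
If it is in envelope 2 (prior 1/3): the presenter opened envelope 2, so this case is ruled out; weight (1/3)·0 = 0.
If it is in envelope 3 (prior 1/3): only envelope 2 is available, probability 1; weight (1/3)·1 = 1/3.
The weights sum to 7/12.
So P(the cheque in envelope 1 | the presenter opened envelope 2) = (1/4) / (7/12) = 3/7.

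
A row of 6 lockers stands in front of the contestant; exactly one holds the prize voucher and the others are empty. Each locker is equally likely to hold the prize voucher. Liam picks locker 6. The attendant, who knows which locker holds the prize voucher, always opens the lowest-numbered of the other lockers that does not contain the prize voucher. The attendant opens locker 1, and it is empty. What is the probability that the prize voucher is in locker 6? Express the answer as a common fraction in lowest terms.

1/5

Apply Bayes' rule, conditioning on where the prize voucher actually is.
If it is in locker 1 (prior 1/6): the attendant opened locker 1, so this case is ruled out; weight (1/6)·0 = 0.
If it is in any of lockers 2, 3, 4, 5, and 6 (prior 1/6 each): locker 1 is the lowest-numbered option available, probability 1; weight (1/6)·1 = 1/6 each.
The weights sum to 5/6.
So P(the prize voucher in locker 6 | the attendant opened locker 1) = (1/6) / (5/6) = 1/5.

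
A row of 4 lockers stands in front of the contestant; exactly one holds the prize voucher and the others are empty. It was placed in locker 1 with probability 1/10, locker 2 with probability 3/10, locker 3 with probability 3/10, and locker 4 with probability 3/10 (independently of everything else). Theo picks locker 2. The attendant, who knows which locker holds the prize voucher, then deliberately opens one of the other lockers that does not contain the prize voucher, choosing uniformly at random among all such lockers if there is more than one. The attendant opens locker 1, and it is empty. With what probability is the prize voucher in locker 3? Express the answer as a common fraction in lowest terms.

Consider each possible location of the prize voucher in turn.
If it is in locker 1 (prior 1/10): the attendant opened locker 1, so this case is ruled out; weight (1/10)·0 = 0.
If it is in locker 2 (prior 3/10): the attendant has 3 equally likely choices, so probability 1/3; weight (3/10)·(1/3) = 1/10.
If it is in either of lockers 3 and 4 (prior 3/10 each): the attendant has 2 equally likely choices, so probability 1/2; weight (3/10)·(1/2) = 3/20 each.
The weights sum to 2/5.
So P(the prize voucher in locker 3 | the attendant opened locker 1) = (3/20) / (2/5) = 3/8.

3/8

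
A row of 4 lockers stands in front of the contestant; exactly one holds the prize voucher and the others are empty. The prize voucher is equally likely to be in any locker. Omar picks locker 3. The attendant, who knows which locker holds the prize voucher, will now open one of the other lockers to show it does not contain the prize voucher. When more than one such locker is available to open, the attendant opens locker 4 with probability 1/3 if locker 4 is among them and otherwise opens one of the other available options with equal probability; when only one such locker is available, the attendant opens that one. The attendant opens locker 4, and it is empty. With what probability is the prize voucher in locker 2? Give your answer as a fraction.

1/3

Consider each possible location of the prize voucher in turn.
If it is in any of lockers 1, 2, and 3 (prior 1/4 each): locker 4 is available, opened with probability 1/3; weight (1/4)·(1/3) = 1/12 each.
If it is in locker 4 (prior 1/4): the attendant opened locker 4, so this case is ruled out; weight (1/4)·0 = 0.
The weights sum to 1/4.
So P(the prize voucher in locker 2 | the attendant opened locker 4) = (1/12) / (1/4) = 1/3.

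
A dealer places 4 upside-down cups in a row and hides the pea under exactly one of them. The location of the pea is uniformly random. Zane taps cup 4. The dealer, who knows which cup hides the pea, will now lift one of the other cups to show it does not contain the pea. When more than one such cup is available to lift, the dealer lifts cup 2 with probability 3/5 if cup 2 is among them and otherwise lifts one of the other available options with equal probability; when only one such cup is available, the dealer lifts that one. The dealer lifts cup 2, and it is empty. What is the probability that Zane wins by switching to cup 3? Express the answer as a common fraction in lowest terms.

Condition on the true location of the pea.
If it is under any of cups 1, 3, and 4 (prior 1/4 each): cup 2 is available, opened with probability 3/5; weight (1/4)·(3/5) = 3/20 each.
If it is under cup 2 (prior 1/4): the dealer opened cup 2, so this case is ruled out; weight (1/4)·0 = 0.
The weights sum to 9/20.
So P(the pea under cup 3 | the dealer opened cup 2) = (3/20) / (9/20) = 1/3.

1/3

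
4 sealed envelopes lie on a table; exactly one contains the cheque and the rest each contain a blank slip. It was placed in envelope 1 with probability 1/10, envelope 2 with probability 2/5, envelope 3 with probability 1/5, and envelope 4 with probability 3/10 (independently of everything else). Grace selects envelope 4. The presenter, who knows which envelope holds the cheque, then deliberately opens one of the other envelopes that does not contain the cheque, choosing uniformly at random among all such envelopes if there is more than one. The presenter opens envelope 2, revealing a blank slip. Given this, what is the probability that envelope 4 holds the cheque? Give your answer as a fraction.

2/5

Apply Bayes' rule, conditioning on where the cheque actually is.
If it is in envelope 1 (prior 1/10): the presenter has 2 equally likely choices, so probability 1/2; weight (1/10)·(1/2) = 1/20.
If it is in envelope 2 (prior 2/5): the presenter opened envelope 2, so this case is ruled out; weight (2/5)·0 = 0.
If it is in envelope 3 (prior 1/5): the presenter has 2 equally likely choices, so probability 1/2; weight (1/5)·(1/2) = 1/10.
If it is in envelope 4 (prior 3/10): the presenter has 3 equally likely choices, so probability 1/3; weight (3/10)·(1/3) = 1/10.
The weights sum to 1/4.
So P(the cheque in envelope 4 | the presenter opened envelope 2) = (1/10) / (1/4) = 2/5.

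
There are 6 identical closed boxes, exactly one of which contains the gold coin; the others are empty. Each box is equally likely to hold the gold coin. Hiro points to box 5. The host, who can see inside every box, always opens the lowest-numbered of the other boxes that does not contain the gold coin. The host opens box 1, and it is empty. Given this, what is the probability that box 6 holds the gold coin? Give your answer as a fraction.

Consider each possible location of the gold coin in turn.
If it is in box 1 (prior 1/6): the host opened box 1, so this case is ruled out; weight (1/6)·0 = 0.
If it is in any of boxes 2, 3, 4, 5, and 6 (prior 1/6 each): box 1 is the lowest-numbered option available, probability 1; weight (1/6)·1 = 1/6 each.
The weights sum to 5/6.
So P(the gold coin in box 6 | the host opened box 1) = (1/6) / (5/6) = 1/5.

1/5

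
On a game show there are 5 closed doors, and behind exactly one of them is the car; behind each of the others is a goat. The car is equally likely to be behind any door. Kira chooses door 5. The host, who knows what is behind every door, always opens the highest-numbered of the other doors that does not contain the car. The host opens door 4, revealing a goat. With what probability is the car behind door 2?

1/4

Condition on the true location of the car.
If it is behind any of doors 1, 2, 3, and 5 (prior 1/5 each): door 4 is the highest-numbered option available, probability 1; weight (1/5)·1 = 1/5 each.
If it is behind door 4 (prior 1/5): the host opened door 4, so this case is ruled out; weight (1/5)·0 = 0.
The weights sum to 4/5.
So P(the car behind door 2 | the host opened door 4) = (1/5) / (4/5) = 1/4.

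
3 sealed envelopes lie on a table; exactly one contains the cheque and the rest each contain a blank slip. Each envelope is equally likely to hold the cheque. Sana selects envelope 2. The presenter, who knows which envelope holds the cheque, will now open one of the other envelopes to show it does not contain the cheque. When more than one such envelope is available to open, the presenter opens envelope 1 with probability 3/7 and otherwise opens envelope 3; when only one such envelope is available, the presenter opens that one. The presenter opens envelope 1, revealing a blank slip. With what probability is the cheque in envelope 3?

7/10

Condition on the true location of the cheque.
If it is in envelope 1 (prior 1/3): the presenter opened envelope 1, so this case is ruled out; weight (1/3)·0 = 0.
If it is in envelope 2 (prior 1/3): envelope 1 is available, opened with probability 3/7; weight (1/3)·(3/7) = 1/7.
If it is in envelope 3 (prior 1/3): only envelope 1 is available, probability 1; weight (1/3)·1 = 1/3.
The weights sum to 10/21.
So P(the cheque in envelope 3 | the presenter opened envelope 1) = (1/3) / (10/21) = 7/10.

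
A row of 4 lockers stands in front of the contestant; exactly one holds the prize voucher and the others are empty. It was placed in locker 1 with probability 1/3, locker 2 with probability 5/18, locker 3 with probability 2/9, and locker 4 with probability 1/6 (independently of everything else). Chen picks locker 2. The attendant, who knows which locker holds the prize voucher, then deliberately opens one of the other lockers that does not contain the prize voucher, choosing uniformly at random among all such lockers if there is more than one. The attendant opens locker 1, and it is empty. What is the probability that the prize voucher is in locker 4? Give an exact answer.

Apply Bayes' rule, conditioning on where the prize voucher actually is.
If it is in locker 1 (prior 1/3): the attendant opened locker 1, so this case is ruled out; weight (1/3)·0 = 0.
If it is in locker 2 (prior 5/18): the attendant has 3 equally likely choices, so probability 1/3; weight (5/18)·(1/3) = 5/54.
If it is in locker 3 (prior 2/9): the attendant has 2 equally likely choices, so probability 1/2; weight (2/9)·(1/2) = 1/9.
If it is in locker 4 (prior 1/6): the attendant has 2 equally likely choices, so probability 1/2; weight (1/6)·(1/2) = 1/12.
The weights sum to 31/108.
So P(the prize voucher in locker 4 | the attendant opened locker 1) = (1/12) / (31/108) = 9/31.

9/31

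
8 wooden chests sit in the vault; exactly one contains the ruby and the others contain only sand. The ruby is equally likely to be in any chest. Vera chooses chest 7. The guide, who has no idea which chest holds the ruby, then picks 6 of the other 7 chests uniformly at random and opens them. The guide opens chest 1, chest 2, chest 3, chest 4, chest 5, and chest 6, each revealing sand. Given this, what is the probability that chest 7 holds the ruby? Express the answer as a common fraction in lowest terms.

Because the guide chose which chests to open without knowing where the ruby is, the choice is independent of the prize location. Learning that none of the 6 opened chests holds the ruby simply rules out those 6 locations and leaves the remaining 2 chests still equally likely by symmetry.
So P(the ruby in chest 7) = 1/2.

1/2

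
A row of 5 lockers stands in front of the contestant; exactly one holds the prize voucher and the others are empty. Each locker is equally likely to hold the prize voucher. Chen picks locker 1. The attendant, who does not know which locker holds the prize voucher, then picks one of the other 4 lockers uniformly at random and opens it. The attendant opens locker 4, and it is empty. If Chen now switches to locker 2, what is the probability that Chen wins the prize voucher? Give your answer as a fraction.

Consider each possible location of the prize voucher in turn.
If it is in any of lockers 1, 2, 3, and 5 (prior 1/5 each): the attendant picks locker 4 with probability 1/4 regardless, and it is not the prize; weight (1/5)·(1/4) = 1/20 each.
If it is in locker 4 (prior 1/5): the attendant opened locker 4, so this case is ruled out; weight (1/5)·0 = 0.
The weights sum to 1/5.
So P(the prize voucher in locker 2 | the attendant opened locker 4) = (1/20) / (1/5) = 1/4.

1/4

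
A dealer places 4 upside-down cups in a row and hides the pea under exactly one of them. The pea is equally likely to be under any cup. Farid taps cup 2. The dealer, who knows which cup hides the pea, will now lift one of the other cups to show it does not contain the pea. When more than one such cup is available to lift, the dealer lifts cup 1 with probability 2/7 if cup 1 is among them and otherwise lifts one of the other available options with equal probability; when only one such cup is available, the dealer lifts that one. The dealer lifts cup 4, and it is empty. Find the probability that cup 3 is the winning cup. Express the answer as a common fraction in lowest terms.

5/11

Apply Bayes' rule, conditioning on where the pea actually is.
If it is under cup 1 (prior 1/4): cup 1 holds the prize so is unavailable; the dealer chooses uniformly among the 2 others, probability 1/2; weight (1/4)·(1/2) = 1/8.
If it is under cup 2 (prior 1/4): cup 1 is available but not opened; cup 4 gets probability (1 − 2/7)/2 = 5/14; weight (1/4)·(5/14) = 5/56.
If it is under cup 3 (prior 1/4): cup 1 is available but not opened, probability 5/7; weight (1/4)·(5/7) = 5/28.
If it is under cup 4 (prior 1/4): the dealer opened cup 4, so this case is ruled out; weight (1/4)·0 = 0.
The weights sum to 11/28.
So P(the pea under cup 3 | the dealer opened cup 4) = (5/28) / (11/28) = 5/11.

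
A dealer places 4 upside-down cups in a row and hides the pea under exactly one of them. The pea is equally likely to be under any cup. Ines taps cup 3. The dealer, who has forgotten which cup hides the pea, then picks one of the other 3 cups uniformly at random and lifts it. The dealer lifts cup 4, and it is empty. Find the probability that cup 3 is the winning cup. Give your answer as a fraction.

1/3

Because the dealer chose which cup to lift without knowing where the pea is, the choice is independent of the prize location. Learning that cup 4 does not hold the pea simply rules out that one location and leaves the remaining 3 cups still equally likely by symmetry.
So P(the pea under cup 3) = 1/3.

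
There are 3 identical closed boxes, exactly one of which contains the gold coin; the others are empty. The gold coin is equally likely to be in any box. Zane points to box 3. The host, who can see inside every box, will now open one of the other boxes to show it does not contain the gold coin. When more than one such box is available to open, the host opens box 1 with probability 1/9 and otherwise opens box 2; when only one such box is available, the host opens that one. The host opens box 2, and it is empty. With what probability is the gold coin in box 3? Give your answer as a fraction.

Consider each possible location of the gold coin in turn.
If it is in box 1 (prior 1/3): only box 2 is available, probability 1; weight (1/3)·1 = 1/3.
If it is in box 2 (prior 1/3): the host opened box 2, so this case is ruled out; weight (1/3)·0 = 0.
If it is in box 3 (prior 1/3): box 1 is available but not opened, probability 8/9; weight (1/3)·(8/9) = 8/27.
The weights sum to 17/27.
So P(the gold coin in box 3 | the host opened box 2) = (8/27) / (17/27) = 8/17.

8/17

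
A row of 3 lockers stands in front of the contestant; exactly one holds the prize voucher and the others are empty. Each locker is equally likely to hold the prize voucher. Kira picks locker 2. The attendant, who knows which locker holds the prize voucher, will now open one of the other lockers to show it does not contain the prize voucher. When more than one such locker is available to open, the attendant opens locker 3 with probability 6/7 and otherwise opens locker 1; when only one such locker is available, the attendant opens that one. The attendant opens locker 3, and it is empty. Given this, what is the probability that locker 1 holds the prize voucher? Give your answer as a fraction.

Consider each possible location of the prize voucher in turn.
If it is in locker 1 (prior 1/3): only locker 3 is available, probability 1; weight (1/3)·1 = 1/3.
If it is in locker 2 (prior 1/3): locker 3 is available, opened with probability 6/7; weight (1/3)·(6/7) = 2/7.
If it is in locker 3 (prior 1/3): the attendant opened locker 3, so this case is ruled out; weight (1/3)·0 = 0.
The weights sum to 13/21.
So P(the prize voucher in locker 1 | the attendant opened locker 3) = (1/3) / (13/21) = 7/13.

7/13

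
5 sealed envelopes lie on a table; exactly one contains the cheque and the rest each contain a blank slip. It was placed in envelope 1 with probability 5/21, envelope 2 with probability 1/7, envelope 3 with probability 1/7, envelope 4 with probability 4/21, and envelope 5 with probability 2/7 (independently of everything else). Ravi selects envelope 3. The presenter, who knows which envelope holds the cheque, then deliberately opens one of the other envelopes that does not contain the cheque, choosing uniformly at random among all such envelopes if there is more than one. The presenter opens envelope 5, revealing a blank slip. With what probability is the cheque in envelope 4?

16/57

Condition on the true location of the cheque.
If it is in envelope 1 (prior 5/21): the presenter has 3 equally likely choices, so probability 1/3; weight (5/21)·(1/3) = 5/63.
If it is in envelope 2 (prior 1/7): the presenter has 3 equally likely choices, so probability 1/3; weight (1/7)·(1/3) = 1/21.
If it is in envelope 3 (prior 1/7): the presenter has 4 equally likely choices, so probability 1/4; weight (1/7)·(1/4) = 1/28.
If it is in envelope 4 (prior 4/21): the presenter has 3 equally likely choices, so probability 1/3; weight (4/21)·(1/3) = 4/63.
If it is in envelope 5 (prior 2/7): the presenter opened envelope 5, so this case is ruled out; weight (2/7)·0 = 0.
The weights sum to 19/84.
So P(the cheque in envelope 4 | the presenter opened envelope 5) = (4/63) / (19/84) = 16/57.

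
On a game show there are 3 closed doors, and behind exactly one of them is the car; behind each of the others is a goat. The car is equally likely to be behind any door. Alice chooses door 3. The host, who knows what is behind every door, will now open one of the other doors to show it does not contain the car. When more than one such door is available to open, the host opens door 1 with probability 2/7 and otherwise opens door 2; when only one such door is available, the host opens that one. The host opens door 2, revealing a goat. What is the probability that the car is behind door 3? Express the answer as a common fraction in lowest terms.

Consider each possible location of the car in turn.
If it is behind door 1 (prior 1/3): only door 2 is available, probability 1; weight (1/3)·1 = 1/3.
If it is behind door 2 (prior 1/3): the host opened door 2, so this case is ruled out; weight (1/3)·0 = 0.
If it is behind door 3 (prior 1/3): door 1 is available but not opened, probability 5/7; weight (1/3)·(5/7) = 5/21.
The weights sum to 4/7.
So P(the car behind door 3 | the host opened door 2) = (5/21) / (4/7) = 5/12.

5/12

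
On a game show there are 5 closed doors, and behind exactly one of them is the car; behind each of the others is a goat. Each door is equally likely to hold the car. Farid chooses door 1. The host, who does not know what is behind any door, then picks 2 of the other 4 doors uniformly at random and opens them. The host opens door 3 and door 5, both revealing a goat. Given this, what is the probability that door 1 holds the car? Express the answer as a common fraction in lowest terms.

1/3

Because the host chose which doors to open without knowing where the car is, the choice is independent of the prize location. Learning that none of the 2 opened doors holds the car simply rules out those 2 locations and leaves the remaining 3 doors still equally likely by symmetry.
So P(the car behind door 1) = 1/3.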